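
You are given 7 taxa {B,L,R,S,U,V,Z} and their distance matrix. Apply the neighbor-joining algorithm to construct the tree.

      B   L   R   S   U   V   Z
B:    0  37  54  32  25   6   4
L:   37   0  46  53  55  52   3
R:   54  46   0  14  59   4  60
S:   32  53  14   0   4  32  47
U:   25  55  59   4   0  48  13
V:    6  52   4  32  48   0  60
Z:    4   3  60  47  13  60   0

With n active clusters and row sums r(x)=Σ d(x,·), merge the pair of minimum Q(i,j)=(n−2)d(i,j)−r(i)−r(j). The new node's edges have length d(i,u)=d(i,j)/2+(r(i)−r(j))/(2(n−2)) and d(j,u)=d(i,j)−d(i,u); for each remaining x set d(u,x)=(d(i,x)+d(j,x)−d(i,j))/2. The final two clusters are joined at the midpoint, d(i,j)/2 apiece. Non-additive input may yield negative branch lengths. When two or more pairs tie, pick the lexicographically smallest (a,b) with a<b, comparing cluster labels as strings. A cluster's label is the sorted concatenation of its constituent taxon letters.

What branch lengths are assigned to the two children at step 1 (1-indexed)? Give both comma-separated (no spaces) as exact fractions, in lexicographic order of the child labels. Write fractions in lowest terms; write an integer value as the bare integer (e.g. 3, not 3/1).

11/2,-3/2

iteration 1: select R,V (d=4, Q=-419); attach at lengths (11/2, -3/2); label the merged cluster RV
  updated: d(B,RV)=28, d(L,RV)=47, d(RV,S)=21, d(RV,U)=103/2, d(RV,Z)=58
iteration 2: select L,Z (d=3, Q=-308); attach at lengths (41/4, -29/4); label the merged cluster LZ
  updated: d(B,LZ)=19, d(LZ,RV)=51, d(LZ,S)=97/2, d(LZ,U)=65/2
iteration 3: select S,U (d=4, Q=-413/2); attach at lengths (3/4, 13/4); label the merged cluster SU
  updated: d(B,SU)=53/2, d(LZ,SU)=77/2, d(RV,SU)=137/4
iteration 4: select B,LZ (d=19, Q=-144); attach at lengths (3/4, 73/4); label the merged cluster BLZ
  updated: d(BLZ,RV)=30, d(BLZ,SU)=23
iteration 5: select BLZ,RV (d=30, Q=-349/4); attach at lengths (75/8, 165/8); label the merged cluster BLRVZ
  updated: d(BLRVZ,SU)=109/8
iteration 6: select BLRVZ,SU (d=109/8); attach at lengths (109/16, 109/16); label the merged cluster BLRSUVZ
final tree: (((B:3/4,(L:41/4,Z:-29/4):73/4):75/8,(R:11/2,V:-3/2):165/8):109/16,(S:3/4,U:13/4):109/16)
total length: 589/8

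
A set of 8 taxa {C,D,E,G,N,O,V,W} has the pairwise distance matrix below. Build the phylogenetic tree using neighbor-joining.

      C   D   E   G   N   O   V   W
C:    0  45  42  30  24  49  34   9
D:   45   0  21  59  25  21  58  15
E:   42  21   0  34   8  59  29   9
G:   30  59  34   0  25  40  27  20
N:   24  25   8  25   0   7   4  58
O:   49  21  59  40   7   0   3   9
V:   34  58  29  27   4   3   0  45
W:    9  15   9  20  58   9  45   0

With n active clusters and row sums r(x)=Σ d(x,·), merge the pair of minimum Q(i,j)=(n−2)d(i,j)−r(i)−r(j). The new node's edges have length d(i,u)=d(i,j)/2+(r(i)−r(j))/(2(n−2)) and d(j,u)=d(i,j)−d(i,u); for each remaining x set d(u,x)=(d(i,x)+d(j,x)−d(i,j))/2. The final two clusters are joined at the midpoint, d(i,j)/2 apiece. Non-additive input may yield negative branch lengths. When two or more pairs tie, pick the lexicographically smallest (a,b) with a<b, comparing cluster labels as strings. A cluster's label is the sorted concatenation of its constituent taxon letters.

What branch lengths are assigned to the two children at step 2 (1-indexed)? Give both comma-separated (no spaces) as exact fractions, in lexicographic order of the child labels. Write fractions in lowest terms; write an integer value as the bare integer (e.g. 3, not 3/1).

-9/5,29/5

1. join O+V (d=3, Q=-370) ⇒ OV; edges |O|=1/2, |V|=5/2
  updated: d(C,OV)=40, d(D,OV)=38, d(E,OV)=85/2, d(G,OV)=32, d(N,OV)=4, d(OV,W)=51/2
2. join N+OV (d=4, Q=-306) ⇒ NOV; edges |N|=-9/5, |OV|=29/5
  updated: d(C,NOV)=30, d(D,NOV)=59/2, d(E,NOV)=93/4, d(G,NOV)=53/2, d(NOV,W)=159/4
3. join D+E (d=21, Q=-859/4) ⇒ DE; edges |D|=497/32, |E|=175/32
  updated: d(C,DE)=33, d(DE,G)=36, d(DE,NOV)=127/8, d(DE,W)=3/2
4. join DE+W (d=3/2, Q=-1217/8) ⇒ DEW; edges |DE|=55/16, |W|=-31/16
  updated: d(C,DEW)=81/4, d(DEW,G)=109/4, d(DEW,NOV)=433/16
5. join C+DEW (d=81/4, Q=-1829/16) ⇒ CDEW; edges |C|=739/64, |DEW|=557/64
  updated: d(CDEW,G)=37/2, d(CDEW,NOV)=589/32
6. join CDEW+G (d=37/2, Q=-2029/32) ⇒ CDEGW; edges |CDEW|=333/64, |G|=851/64
  updated: d(CDEGW,NOV)=845/64
7. join CDEGW+NOV (d=845/64) ⇒ CDEGNOVW; edges |CDEGW|=845/128, |NOV|=845/128
final tree: (((C:739/64,((D:497/32,E:175/32):55/16,W:-31/16):557/64):333/64,G:851/64):845/128,(N:-9/5,(O:1/2,V:5/2):29/5):845/128)
total length: 5213/64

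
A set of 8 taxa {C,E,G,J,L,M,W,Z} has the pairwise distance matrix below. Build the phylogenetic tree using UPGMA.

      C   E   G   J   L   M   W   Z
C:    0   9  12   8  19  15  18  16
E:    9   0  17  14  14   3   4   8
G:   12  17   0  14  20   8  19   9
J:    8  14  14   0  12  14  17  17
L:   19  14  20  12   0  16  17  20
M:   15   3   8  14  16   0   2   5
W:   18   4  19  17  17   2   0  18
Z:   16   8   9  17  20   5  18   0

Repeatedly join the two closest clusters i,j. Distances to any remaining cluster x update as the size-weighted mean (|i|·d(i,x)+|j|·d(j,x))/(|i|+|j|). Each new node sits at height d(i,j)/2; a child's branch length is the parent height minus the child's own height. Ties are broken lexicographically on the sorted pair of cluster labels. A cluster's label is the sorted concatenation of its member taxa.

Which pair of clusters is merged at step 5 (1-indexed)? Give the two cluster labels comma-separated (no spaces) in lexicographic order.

1. join M+W (d=2) ⇒ MW; edges |M|=1, |W|=1
  updated: d(C,MW)=33/2, d(E,MW)=7/2, d(G,MW)=27/2, d(J,MW)=31/2, d(L,MW)=33/2, d(MW,Z)=23/2
2. join E+MW (d=7/2) ⇒ EMW; edges |E|=7/4, |MW|=3/4
  updated: d(C,EMW)=14, d(EMW,G)=44/3, d(EMW,J)=15, d(EMW,L)=47/3, d(EMW,Z)=31/3
3. join C+J (d=8) ⇒ CJ; edges |C|=4, |J|=4
  updated: d(CJ,EMW)=29/2, d(CJ,G)=13, d(CJ,L)=31/2, d(CJ,Z)=33/2
4. join G+Z (d=9) ⇒ GZ; edges |G|=9/2, |Z|=9/2
  updated: d(CJ,GZ)=59/4, d(EMW,GZ)=25/2, d(GZ,L)=20
5. join EMW+GZ (d=25/2) ⇒ EGMWZ; edges |EMW|=9/2, |GZ|=7/4
  updated: d(CJ,EGMWZ)=73/5, d(EGMWZ,L)=87/5
6. join CJ+EGMWZ (d=73/5) ⇒ CEGJMWZ; edges |CJ|=33/10, |EGMWZ|=21/20
  updated: d(CEGJMWZ,L)=118/7
7. join CEGJMWZ+L (d=118/7) ⇒ CEGJLMWZ; edges |CEGJMWZ|=79/70, |L|=59/7
final tree: (((C:4,J:4):33/10,((E:7/4,(M:1,W:1):3/4):9/2,(G:9/2,Z:9/2):7/4):21/20):79/70,L:59/7)
total length: 1458/35

EMW,GZ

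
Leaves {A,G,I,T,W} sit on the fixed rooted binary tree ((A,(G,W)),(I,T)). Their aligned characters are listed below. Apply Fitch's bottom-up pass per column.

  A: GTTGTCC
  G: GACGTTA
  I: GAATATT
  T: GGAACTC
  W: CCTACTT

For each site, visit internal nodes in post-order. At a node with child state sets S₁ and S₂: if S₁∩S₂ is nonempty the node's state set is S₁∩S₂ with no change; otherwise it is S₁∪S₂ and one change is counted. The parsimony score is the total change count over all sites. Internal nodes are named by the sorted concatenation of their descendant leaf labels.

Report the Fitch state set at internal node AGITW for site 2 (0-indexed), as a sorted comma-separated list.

site 0, node GW: G={G} ∪ W={C} → {C,G} (+1)
site 0, node AGW: A={G} ∩ GW={C,G} → {G} (+0)
site 0, node IT: I={G} ∩ T={G} → {G} (+0)
site 0, node AGITW: AGW={G} ∩ IT={G} → {G} (+0)
site 1, node GW: G={A} ∪ W={C} → {A,C} (+1)
site 1, node AGW: A={T} ∪ GW={A,C} → {A,C,T} (+1)
site 1, node IT: I={A} ∪ T={G} → {A,G} (+1)
site 1, node AGITW: AGW={A,C,T} ∩ IT={A,G} → {A} (+0)
site 2, node GW: G={C} ∪ W={T} → {C,T} (+1)
site 2, node AGW: A={T} ∩ GW={C,T} → {T} (+0)
site 2, node IT: I={A} ∩ T={A} → {A} (+0)
site 2, node AGITW: AGW={T} ∪ IT={A} → {A,T} (+1)
site 3, node GW: G={G} ∪ W={A} → {A,G} (+1)
site 3, node AGW: A={G} ∩ GW={A,G} → {G} (+0)
site 3, node IT: I={T} ∪ T={A} → {A,T} (+1)
site 3, node AGITW: AGW={G} ∪ IT={A,T} → {A,G,T} (+1)
site 4, node GW: G={T} ∪ W={C} → {C,T} (+1)
site 4, node AGW: A={T} ∩ GW={C,T} → {T} (+0)
site 4, node IT: I={A} ∪ T={C} → {A,C} (+1)
site 4, node AGITW: AGW={T} ∪ IT={A,C} → {A,C,T} (+1)
site 5, node GW: G={T} ∩ W={T} → {T} (+0)
site 5, node AGW: A={C} ∪ GW={T} → {C,T} (+1)
site 5, node IT: I={T} ∩ T={T} → {T} (+0)
site 5, node AGITW: AGW={C,T} ∩ IT={T} → {T} (+0)
site 6, node GW: G={A} ∪ W={T} → {A,T} (+1)
site 6, node AGW: A={C} ∪ GW={A,T} → {A,C,T} (+1)
site 6, node IT: I={T} ∪ T={C} → {C,T} (+1)
site 6, node AGITW: AGW={A,C,T} ∩ IT={C,T} → {C,T} (+0)
per-site changes: [1, 3, 2, 3, 3, 1, 3]; total = 16

A,T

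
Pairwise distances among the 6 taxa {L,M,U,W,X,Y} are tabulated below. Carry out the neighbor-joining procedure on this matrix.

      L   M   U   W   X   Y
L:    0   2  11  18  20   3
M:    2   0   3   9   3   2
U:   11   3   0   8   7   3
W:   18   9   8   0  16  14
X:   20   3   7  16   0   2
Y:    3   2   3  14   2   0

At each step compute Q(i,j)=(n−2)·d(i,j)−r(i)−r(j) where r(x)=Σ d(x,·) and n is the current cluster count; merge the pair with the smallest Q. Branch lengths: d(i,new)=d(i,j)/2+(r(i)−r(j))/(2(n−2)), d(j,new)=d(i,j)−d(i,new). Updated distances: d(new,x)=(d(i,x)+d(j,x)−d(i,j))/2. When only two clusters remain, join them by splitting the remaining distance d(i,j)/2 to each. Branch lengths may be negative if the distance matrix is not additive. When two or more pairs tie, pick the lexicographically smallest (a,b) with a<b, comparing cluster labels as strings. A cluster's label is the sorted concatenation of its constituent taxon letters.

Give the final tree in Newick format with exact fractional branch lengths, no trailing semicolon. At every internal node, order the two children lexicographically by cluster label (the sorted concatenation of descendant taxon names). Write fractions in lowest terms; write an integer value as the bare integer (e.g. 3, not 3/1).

((((L:21/4,Y:-9/4):23/8,M:-19/8):9/8,(U:0,W:8):21/8):39/16,X:39/16)

1. join L+Y (d=3, Q=-66) ⇒ LY; edges |L|=21/4, |Y|=-9/4
  updated: d(LY,M)=1/2, d(LY,U)=11/2, d(LY,W)=29/2, d(LY,X)=19/2
2. join U+W (d=8, Q=-47) ⇒ UW; edges |U|=0, |W|=8
  updated: d(LY,UW)=6, d(M,UW)=2, d(UW,X)=15/2
3. join LY+M (d=1/2, Q=-41/2) ⇒ LMY; edges |LY|=23/8, |M|=-19/8
  updated: d(LMY,UW)=15/4, d(LMY,X)=6
4. join LMY+UW (d=15/4, Q=-69/4) ⇒ LMUWY; edges |LMY|=9/8, |UW|=21/8
  updated: d(LMUWY,X)=39/8
5. join LMUWY+X (d=39/8) ⇒ LMUWXY; edges |LMUWY|=39/16, |X|=39/16
final tree: ((((L:21/4,Y:-9/4):23/8,M:-19/8):9/8,(U:0,W:8):21/8):39/16,X:39/16)
total length: 161/8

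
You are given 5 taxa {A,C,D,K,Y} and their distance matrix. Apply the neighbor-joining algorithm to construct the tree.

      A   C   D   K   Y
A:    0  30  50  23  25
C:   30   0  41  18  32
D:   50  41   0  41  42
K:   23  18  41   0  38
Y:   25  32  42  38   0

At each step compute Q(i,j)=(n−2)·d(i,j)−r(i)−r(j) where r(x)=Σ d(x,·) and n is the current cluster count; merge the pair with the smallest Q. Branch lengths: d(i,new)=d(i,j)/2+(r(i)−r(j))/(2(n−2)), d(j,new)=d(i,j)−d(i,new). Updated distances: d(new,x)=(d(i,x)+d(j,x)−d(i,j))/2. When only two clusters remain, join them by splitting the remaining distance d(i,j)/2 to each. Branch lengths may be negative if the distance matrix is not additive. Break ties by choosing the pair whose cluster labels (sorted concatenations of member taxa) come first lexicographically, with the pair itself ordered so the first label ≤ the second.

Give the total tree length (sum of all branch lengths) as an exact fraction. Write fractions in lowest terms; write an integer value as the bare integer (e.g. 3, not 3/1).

643/8

iteration 1: select A,Y (d=25, Q=-190); attach at lengths (11, 14); label the merged cluster AY
  updated: d(AY,C)=37/2, d(AY,D)=67/2, d(AY,K)=18
iteration 2: select AY,D (d=67/2, Q=-237/2); attach at lengths (43/8, 225/8); label the merged cluster ADY
  updated: d(ADY,C)=13, d(ADY,K)=51/4
iteration 3: select ADY,C (d=13, Q=-175/4); attach at lengths (31/8, 73/8); label the merged cluster ACDY
  updated: d(ACDY,K)=71/8
iteration 4: select ACDY,K (d=71/8); attach at lengths (71/16, 71/16); label the merged cluster ACDKY
final tree: ((((A:11,Y:14):43/8,D:225/8):31/8,C:73/8):71/16,K:71/16)
total length: 643/8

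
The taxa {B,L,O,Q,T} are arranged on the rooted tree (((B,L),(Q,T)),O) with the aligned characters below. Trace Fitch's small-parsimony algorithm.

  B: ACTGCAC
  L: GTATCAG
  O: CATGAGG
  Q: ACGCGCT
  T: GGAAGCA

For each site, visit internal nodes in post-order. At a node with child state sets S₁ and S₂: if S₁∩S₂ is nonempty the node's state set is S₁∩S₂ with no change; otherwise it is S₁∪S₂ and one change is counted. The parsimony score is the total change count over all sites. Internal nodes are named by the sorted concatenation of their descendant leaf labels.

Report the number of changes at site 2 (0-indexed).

3

site 0, node BL: B={A} ∪ L={G} → {A,G} (+1)
site 0, node QT: Q={A} ∪ T={G} → {A,G} (+1)
site 0, node BLQT: BL={A,G} ∩ QT={A,G} → {A,G} (+0)
site 0, node BLOQT: BLQT={A,G} ∪ O={C} → {A,C,G} (+1)
site 1, node BL: B={C} ∪ L={T} → {C,T} (+1)
site 1, node QT: Q={C} ∪ T={G} → {C,G} (+1)
site 1, node BLQT: BL={C,T} ∩ QT={C,G} → {C} (+0)
site 1, node BLOQT: BLQT={C} ∪ O={A} → {A,C} (+1)
site 2, node BL: B={T} ∪ L={A} → {A,T} (+1)
site 2, node QT: Q={G} ∪ T={A} → {A,G} (+1)
site 2, node BLQT: BL={A,T} ∩ QT={A,G} → {A} (+0)
site 2, node BLOQT: BLQT={A} ∪ O={T} → {A,T} (+1)
site 3, node BL: B={G} ∪ L={T} → {G,T} (+1)
site 3, node QT: Q={C} ∪ T={A} → {A,C} (+1)
site 3, node BLQT: BL={G,T} ∪ QT={A,C} → {A,C,G,T} (+1)
site 3, node BLOQT: BLQT={A,C,G,T} ∩ O={G} → {G} (+0)
site 4, node BL: B={C} ∩ L={C} → {C} (+0)
site 4, node QT: Q={G} ∩ T={G} → {G} (+0)
site 4, node BLQT: BL={C} ∪ QT={G} → {C,G} (+1)
site 4, node BLOQT: BLQT={C,G} ∪ O={A} → {A,C,G} (+1)
site 5, node BL: B={A} ∩ L={A} → {A} (+0)
site 5, node QT: Q={C} ∩ T={C} → {C} (+0)
site 5, node BLQT: BL={A} ∪ QT={C} → {A,C} (+1)
site 5, node BLOQT: BLQT={A,C} ∪ O={G} → {A,C,G} (+1)
site 6, node BL: B={C} ∪ L={G} → {C,G} (+1)
site 6, node QT: Q={T} ∪ T={A} → {A,T} (+1)
site 6, node BLQT: BL={C,G} ∪ QT={A,T} → {A,C,G,T} (+1)
site 6, node BLOQT: BLQT={A,C,G,T} ∩ O={G} → {G} (+0)
per-site changes: [3, 3, 3, 3, 2, 2, 3]; total = 19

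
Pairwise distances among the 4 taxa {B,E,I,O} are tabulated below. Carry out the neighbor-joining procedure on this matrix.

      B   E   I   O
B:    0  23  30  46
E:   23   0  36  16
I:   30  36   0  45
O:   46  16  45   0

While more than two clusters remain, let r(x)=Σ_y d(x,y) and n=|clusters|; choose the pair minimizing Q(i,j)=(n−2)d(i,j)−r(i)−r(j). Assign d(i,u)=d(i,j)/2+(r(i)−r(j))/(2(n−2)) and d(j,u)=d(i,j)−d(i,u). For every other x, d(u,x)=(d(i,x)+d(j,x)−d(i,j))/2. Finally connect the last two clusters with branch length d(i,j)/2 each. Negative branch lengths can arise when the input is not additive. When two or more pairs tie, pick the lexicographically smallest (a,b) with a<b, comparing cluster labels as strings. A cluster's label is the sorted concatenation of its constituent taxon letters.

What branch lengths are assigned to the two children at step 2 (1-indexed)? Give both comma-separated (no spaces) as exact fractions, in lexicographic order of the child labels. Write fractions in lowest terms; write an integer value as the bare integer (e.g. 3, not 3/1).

29/2,0

1. join B+I (d=30, Q=-150) ⇒ BI; edges |B|=12, |I|=18
  updated: d(BI,E)=29/2, d(BI,O)=61/2
2. join BI+E (d=29/2, Q=-61) ⇒ BEI; edges |BI|=29/2, |E|=0
  updated: d(BEI,O)=16
3. join BEI+O (d=16) ⇒ BEIO; edges |BEI|=8, |O|=8
final tree: (((B:12,I:18):29/2,E:0):8,O:8)
total length: 121/2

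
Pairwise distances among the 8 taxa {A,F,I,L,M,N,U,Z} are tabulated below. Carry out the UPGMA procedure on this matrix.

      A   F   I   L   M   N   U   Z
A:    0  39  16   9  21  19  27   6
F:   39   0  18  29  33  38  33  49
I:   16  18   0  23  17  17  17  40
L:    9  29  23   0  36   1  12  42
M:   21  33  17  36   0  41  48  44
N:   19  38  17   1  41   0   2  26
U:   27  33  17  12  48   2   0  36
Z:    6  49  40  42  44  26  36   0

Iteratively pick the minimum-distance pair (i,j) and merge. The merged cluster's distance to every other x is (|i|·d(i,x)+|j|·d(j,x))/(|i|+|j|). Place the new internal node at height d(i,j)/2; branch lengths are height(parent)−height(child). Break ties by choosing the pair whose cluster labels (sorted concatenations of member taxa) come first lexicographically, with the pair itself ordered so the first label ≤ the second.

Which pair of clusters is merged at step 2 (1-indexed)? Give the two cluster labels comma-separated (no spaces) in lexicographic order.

1. join L+N (d=1) ⇒ LN; edges |L|=1/2, |N|=1/2
  updated: d(A,LN)=14, d(F,LN)=67/2, d(I,LN)=20, d(LN,M)=77/2, d(LN,U)=7, d(LN,Z)=34
2. join A+Z (d=6) ⇒ AZ; edges |A|=3, |Z|=3
  updated: d(AZ,F)=44, d(AZ,I)=28, d(AZ,LN)=24, d(AZ,M)=65/2, d(AZ,U)=63/2
3. join LN+U (d=7) ⇒ LNU; edges |LN|=3, |U|=7/2
  updated: d(AZ,LNU)=53/2, d(F,LNU)=100/3, d(I,LNU)=19, d(LNU,M)=125/3
4. join I+M (d=17) ⇒ IM; edges |I|=17/2, |M|=17/2
  updated: d(AZ,IM)=121/4, d(F,IM)=51/2, d(IM,LNU)=91/3
5. join F+IM (d=51/2) ⇒ FIM; edges |F|=51/4, |IM|=17/4
  updated: d(AZ,FIM)=209/6, d(FIM,LNU)=94/3
6. join AZ+LNU (d=53/2) ⇒ ALNUZ; edges |AZ|=41/4, |LNU|=39/4
  updated: d(ALNUZ,FIM)=491/15
7. join ALNUZ+FIM (d=491/15) ⇒ AFILMNUZ; edges |ALNUZ|=187/60, |FIM|=217/60
final tree: (((A:3,Z:3):41/4,((L:1/2,N:1/2):3,U:7/2):39/4):187/60,(F:51/4,(I:17/2,M:17/2):17/4):217/60)
total length: 2227/30

A,Z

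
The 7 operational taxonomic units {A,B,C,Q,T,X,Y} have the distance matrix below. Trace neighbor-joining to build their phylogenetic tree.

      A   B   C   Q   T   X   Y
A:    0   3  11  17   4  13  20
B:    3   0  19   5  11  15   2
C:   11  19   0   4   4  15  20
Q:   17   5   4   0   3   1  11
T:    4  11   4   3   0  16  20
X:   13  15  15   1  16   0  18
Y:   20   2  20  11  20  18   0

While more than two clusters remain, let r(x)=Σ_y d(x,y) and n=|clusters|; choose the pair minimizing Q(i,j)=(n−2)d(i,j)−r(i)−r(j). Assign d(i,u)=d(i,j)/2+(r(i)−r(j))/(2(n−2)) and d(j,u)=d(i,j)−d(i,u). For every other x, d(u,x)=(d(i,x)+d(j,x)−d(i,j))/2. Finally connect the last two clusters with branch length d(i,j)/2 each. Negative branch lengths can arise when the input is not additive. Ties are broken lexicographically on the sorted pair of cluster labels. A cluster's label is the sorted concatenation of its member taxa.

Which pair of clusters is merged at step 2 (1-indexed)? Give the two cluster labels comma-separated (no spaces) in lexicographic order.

Q,X

iteration 1: select B,Y (d=2, Q=-136); attach at lengths (-13/5, 23/5); label the merged cluster BY
  updated: d(A,BY)=21/2, d(BY,C)=37/2, d(BY,Q)=7, d(BY,T)=29/2, d(BY,X)=31/2
iteration 2: select Q,X (d=1, Q=-177/2); attach at lengths (-49/16, 65/16); label the merged cluster QX
  updated: d(A,QX)=29/2, d(BY,QX)=43/4, d(C,QX)=9, d(QX,T)=9
iteration 3: select BY,QX (d=43/4, Q=-261/4); attach at lengths (173/24, 85/24); label the merged cluster BQXY
  updated: d(A,BQXY)=57/8, d(BQXY,C)=67/8, d(BQXY,T)=51/8
iteration 4: select A,BQXY (d=57/8, Q=-119/4); attach at lengths (29/8, 7/2); label the merged cluster ABQXY
  updated: d(ABQXY,C)=49/8, d(ABQXY,T)=13/8
iteration 5: select ABQXY,C (d=49/8, Q=-47/4); attach at lengths (15/8, 17/4); label the merged cluster ABCQXY
  updated: d(ABCQXY,T)=-1/4
iteration 6: select ABCQXY,T (d=-1/4); attach at lengths (-1/8, -1/8); label the merged cluster ABCQTXY
final tree: (((A:29/8,((B:-13/5,Y:23/5):173/24,(Q:-49/16,X:65/16):85/24):7/2):15/8,C:17/4):-1/8,T:-1/8)
total length: 107/4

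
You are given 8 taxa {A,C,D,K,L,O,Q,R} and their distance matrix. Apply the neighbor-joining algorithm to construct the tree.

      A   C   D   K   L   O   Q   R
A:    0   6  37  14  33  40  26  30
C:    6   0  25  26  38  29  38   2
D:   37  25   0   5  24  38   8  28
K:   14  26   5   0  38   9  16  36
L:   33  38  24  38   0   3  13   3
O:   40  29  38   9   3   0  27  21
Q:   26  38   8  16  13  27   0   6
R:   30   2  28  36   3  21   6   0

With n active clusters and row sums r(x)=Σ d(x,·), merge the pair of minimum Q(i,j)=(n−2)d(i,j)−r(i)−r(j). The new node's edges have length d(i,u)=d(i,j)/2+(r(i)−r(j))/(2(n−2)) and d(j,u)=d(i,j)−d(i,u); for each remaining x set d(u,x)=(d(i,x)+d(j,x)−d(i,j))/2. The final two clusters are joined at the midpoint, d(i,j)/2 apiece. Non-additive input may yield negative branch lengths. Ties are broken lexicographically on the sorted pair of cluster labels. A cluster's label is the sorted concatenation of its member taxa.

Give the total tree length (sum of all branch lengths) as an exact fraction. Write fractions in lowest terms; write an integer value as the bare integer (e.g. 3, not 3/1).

1. join A+C (d=6, Q=-314) ⇒ AC; edges |A|=29/6, |C|=7/6
  updated: d(AC,D)=28, d(AC,K)=17, d(AC,L)=65/2, d(AC,O)=63/2, d(AC,Q)=29, d(AC,R)=13
2. join L+O (d=3, Q=-228) ⇒ LO; edges |L|=-1/10, |O|=31/10
  updated: d(AC,LO)=61/2, d(D,LO)=59/2, d(K,LO)=22, d(LO,Q)=37/2, d(LO,R)=21/2
3. join D+K (d=5, Q=-349/2) ⇒ DK; edges |D|=45/16, |K|=35/16
  updated: d(AC,DK)=20, d(DK,LO)=93/4, d(DK,Q)=19/2, d(DK,R)=59/2
4. join DK+Q (d=19/2, Q=-467/4) ⇒ DKQ; edges |DK|=191/24, |Q|=37/24
  updated: d(AC,DKQ)=79/4, d(DKQ,LO)=129/8, d(DKQ,R)=13
5. join AC+R (d=13, Q=-295/4) ⇒ ACR; edges |AC|=211/16, |R|=-3/16
  updated: d(ACR,DKQ)=79/8, d(ACR,LO)=14
6. join ACR+DKQ (d=79/8, Q=-40) ⇒ ACDKQR; edges |ACR|=31/8, |DKQ|=6
  updated: d(ACDKQR,LO)=81/8
7. join ACDKQR+LO (d=81/8) ⇒ ACDKLOQR; edges |ACDKQR|=81/16, |LO|=81/16
final tree: ((((A:29/6,C:7/6):211/16,R:-3/16):31/8,((D:45/16,K:35/16):191/24,Q:37/24):6):81/16,(L:-1/10,O:31/10):81/16)
total length: 113/2

113/2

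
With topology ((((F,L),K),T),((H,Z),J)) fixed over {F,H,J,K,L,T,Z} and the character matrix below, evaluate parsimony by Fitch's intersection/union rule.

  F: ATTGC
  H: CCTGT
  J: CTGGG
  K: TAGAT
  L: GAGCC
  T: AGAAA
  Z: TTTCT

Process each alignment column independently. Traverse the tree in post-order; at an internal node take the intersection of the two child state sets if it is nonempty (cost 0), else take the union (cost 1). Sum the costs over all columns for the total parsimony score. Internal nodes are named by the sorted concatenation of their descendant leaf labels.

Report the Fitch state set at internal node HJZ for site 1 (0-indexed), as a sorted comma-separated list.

T

[col 0] FL: children F:{A}, L:{G} ∪→ {A,G}; cost 1
[col 0] FKL: children FL:{A,G}, K:{T} ∪→ {A,G,T}; cost 1
[col 0] FKLT: children FKL:{A,G,T}, T:{A} ∩→ {A}; cost 0
[col 0] HZ: children H:{C}, Z:{T} ∪→ {C,T}; cost 1
[col 0] HJZ: children HZ:{C,T}, J:{C} ∩→ {C}; cost 0
[col 0] FHJKLTZ: children FKLT:{A}, HJZ:{C} ∪→ {A,C}; cost 1
[col 1] FL: children F:{T}, L:{A} ∪→ {A,T}; cost 1
[col 1] FKL: children FL:{A,T}, K:{A} ∩→ {A}; cost 0
[col 1] FKLT: children FKL:{A}, T:{G} ∪→ {A,G}; cost 1
[col 1] HZ: children H:{C}, Z:{T} ∪→ {C,T}; cost 1
[col 1] HJZ: children HZ:{C,T}, J:{T} ∩→ {T}; cost 0
[col 1] FHJKLTZ: children FKLT:{A,G}, HJZ:{T} ∪→ {A,G,T}; cost 1
[col 2] FL: children F:{T}, L:{G} ∪→ {G,T}; cost 1
[col 2] FKL: children FL:{G,T}, K:{G} ∩→ {G}; cost 0
[col 2] FKLT: children FKL:{G}, T:{A} ∪→ {A,G}; cost 1
[col 2] HZ: children H:{T}, Z:{T} ∩→ {T}; cost 0
[col 2] HJZ: children HZ:{T}, J:{G} ∪→ {G,T}; cost 1
[col 2] FHJKLTZ: children FKLT:{A,G}, HJZ:{G,T} ∩→ {G}; cost 0
[col 3] FL: children F:{G}, L:{C} ∪→ {C,G}; cost 1
[col 3] FKL: children FL:{C,G}, K:{A} ∪→ {A,C,G}; cost 1
[col 3] FKLT: children FKL:{A,C,G}, T:{A} ∩→ {A}; cost 0
[col 3] HZ: children H:{G}, Z:{C} ∪→ {C,G}; cost 1
[col 3] HJZ: children HZ:{C,G}, J:{G} ∩→ {G}; cost 0
[col 3] FHJKLTZ: children FKLT:{A}, HJZ:{G} ∪→ {A,G}; cost 1
[col 4] FL: children F:{C}, L:{C} ∩→ {C}; cost 0
[col 4] FKL: children FL:{C}, K:{T} ∪→ {C,T}; cost 1
[col 4] FKLT: children FKL:{C,T}, T:{A} ∪→ {A,C,T}; cost 1
[col 4] HZ: children H:{T}, Z:{T} ∩→ {T}; cost 0
[col 4] HJZ: children HZ:{T}, J:{G} ∪→ {G,T}; cost 1
[col 4] FHJKLTZ: children FKLT:{A,C,T}, HJZ:{G,T} ∩→ {T}; cost 0
per-site changes: [4, 4, 3, 4, 3]; total = 18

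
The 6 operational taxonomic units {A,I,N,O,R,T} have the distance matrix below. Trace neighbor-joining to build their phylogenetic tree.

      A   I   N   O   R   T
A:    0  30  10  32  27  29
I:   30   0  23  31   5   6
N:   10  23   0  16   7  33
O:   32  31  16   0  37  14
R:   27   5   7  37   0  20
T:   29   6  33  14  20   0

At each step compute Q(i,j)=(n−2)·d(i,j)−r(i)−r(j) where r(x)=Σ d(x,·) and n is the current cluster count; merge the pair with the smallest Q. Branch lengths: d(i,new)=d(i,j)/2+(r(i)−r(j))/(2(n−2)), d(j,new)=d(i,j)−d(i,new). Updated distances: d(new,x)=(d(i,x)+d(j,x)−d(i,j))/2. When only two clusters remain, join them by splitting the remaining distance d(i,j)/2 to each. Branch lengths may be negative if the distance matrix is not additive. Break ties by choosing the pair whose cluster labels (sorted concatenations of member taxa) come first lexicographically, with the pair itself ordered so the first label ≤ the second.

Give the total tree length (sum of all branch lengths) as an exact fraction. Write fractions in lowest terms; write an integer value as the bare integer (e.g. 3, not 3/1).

1. join A+N (d=10, Q=-177) ⇒ AN; edges |A|=79/8, |N|=1/8
  updated: d(AN,I)=43/2, d(AN,O)=19, d(AN,R)=12, d(AN,T)=26
2. join O+T (d=14, Q=-125) ⇒ OT; edges |O|=77/6, |T|=7/6
  updated: d(AN,OT)=31/2, d(I,OT)=23/2, d(OT,R)=43/2
3. join AN+OT (d=31/2, Q=-133/2) ⇒ ANOT; edges |AN|=63/8, |OT|=61/8
  updated: d(ANOT,I)=35/4, d(ANOT,R)=9
4. join ANOT+I (d=35/4, Q=-91/4) ⇒ AINOT; edges |ANOT|=51/8, |I|=19/8
  updated: d(AINOT,R)=21/8
5. join AINOT+R (d=21/8) ⇒ AINORT; edges |AINOT|=21/16, |R|=21/16
final tree: ((((A:79/8,N:1/8):63/8,(O:77/6,T:7/6):61/8):51/8,I:19/8):21/16,R:21/16)
total length: 407/8

407/8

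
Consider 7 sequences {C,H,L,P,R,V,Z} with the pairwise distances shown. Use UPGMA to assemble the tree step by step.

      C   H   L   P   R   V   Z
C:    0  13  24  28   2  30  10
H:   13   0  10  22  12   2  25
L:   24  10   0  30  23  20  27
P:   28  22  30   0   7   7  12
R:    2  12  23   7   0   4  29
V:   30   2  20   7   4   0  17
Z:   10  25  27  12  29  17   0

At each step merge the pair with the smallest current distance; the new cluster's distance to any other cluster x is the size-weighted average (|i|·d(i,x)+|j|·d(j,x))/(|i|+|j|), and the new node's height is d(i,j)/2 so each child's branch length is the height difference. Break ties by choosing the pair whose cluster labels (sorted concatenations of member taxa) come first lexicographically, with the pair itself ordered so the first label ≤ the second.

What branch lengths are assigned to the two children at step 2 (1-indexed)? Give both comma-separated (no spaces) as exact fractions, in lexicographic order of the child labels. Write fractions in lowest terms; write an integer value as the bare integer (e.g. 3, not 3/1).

iteration 1: select C,R (d=2); attach at lengths (1, 1); label the merged cluster CR
  updated: d(CR,H)=25/2, d(CR,L)=47/2, d(CR,P)=35/2, d(CR,V)=17, d(CR,Z)=39/2
iteration 2: select H,V (d=2); attach at lengths (1, 1); label the merged cluster HV
  updated: d(CR,HV)=59/4, d(HV,L)=15, d(HV,P)=29/2, d(HV,Z)=21
iteration 3: select P,Z (d=12); attach at lengths (6, 6); label the merged cluster PZ
  updated: d(CR,PZ)=37/2, d(HV,PZ)=71/4, d(L,PZ)=57/2
iteration 4: select CR,HV (d=59/4); attach at lengths (51/8, 51/8); label the merged cluster CHRV
  updated: d(CHRV,L)=77/4, d(CHRV,PZ)=145/8
iteration 5: select CHRV,PZ (d=145/8); attach at lengths (27/16, 49/16); label the merged cluster CHPRVZ
  updated: d(CHPRVZ,L)=67/3
iteration 6: select CHPRVZ,L (d=67/3); attach at lengths (101/48, 67/6); label the merged cluster CHLPRVZ
final tree: ((((C:1,R:1):51/8,(H:1,V:1):51/8):27/16,(P:6,Z:6):49/16):101/48,L:67/6)
total length: 2245/48

1,1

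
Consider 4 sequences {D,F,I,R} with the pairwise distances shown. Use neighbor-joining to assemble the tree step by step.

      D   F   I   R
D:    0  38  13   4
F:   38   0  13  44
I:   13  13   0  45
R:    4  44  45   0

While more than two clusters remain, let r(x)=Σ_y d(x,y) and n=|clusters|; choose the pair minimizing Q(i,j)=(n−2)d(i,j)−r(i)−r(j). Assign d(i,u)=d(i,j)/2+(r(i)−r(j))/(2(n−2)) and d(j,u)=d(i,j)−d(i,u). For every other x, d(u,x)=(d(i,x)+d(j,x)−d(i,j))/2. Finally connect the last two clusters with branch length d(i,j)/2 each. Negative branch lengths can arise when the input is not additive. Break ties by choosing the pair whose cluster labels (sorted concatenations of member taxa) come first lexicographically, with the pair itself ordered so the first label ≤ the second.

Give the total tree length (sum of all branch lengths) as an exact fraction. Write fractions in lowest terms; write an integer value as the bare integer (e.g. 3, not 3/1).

step 1: merge (D,R) at d=4, Q=-140; branch lengths D→-15/2, R→23/2; new cluster DR
  updated: d(DR,F)=39, d(DR,I)=27
step 2: merge (DR,F) at d=39, Q=-79; branch lengths DR→53/2, F→25/2; new cluster DFR
  updated: d(DFR,I)=1/2
step 3: merge (DFR,I) at d=1/2; branch lengths DFR→1/4, I→1/4; new cluster DFIR
final tree: (((D:-15/2,R:23/2):53/2,F:25/2):1/4,I:1/4)
total length: 87/2

87/2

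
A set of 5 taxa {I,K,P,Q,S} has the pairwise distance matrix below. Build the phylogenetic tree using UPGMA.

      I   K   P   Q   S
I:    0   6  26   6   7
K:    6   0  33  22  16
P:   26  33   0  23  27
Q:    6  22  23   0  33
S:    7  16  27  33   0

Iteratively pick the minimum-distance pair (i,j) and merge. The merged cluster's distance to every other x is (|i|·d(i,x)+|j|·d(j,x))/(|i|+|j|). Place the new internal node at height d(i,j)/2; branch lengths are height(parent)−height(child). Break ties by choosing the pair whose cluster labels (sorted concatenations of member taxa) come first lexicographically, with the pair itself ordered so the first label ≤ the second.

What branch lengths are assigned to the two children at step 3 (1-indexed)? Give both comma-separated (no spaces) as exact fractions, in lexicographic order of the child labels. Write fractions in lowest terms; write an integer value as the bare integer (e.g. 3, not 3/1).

1. join I+K (d=6) ⇒ IK; edges |I|=3, |K|=3
  updated: d(IK,P)=59/2, d(IK,Q)=14, d(IK,S)=23/2
2. join IK+S (d=23/2) ⇒ IKS; edges |IK|=11/4, |S|=23/4
  updated: d(IKS,P)=86/3, d(IKS,Q)=61/3
3. join IKS+Q (d=61/3) ⇒ IKQS; edges |IKS|=53/12, |Q|=61/6
  updated: d(IKQS,P)=109/4
4. join IKQS+P (d=109/4) ⇒ IKPQS; edges |IKQS|=83/24, |P|=109/8
final tree: ((((I:3,K:3):11/4,S:23/4):53/12,Q:61/6):83/24,P:109/8)
total length: 277/6

53/12,61/6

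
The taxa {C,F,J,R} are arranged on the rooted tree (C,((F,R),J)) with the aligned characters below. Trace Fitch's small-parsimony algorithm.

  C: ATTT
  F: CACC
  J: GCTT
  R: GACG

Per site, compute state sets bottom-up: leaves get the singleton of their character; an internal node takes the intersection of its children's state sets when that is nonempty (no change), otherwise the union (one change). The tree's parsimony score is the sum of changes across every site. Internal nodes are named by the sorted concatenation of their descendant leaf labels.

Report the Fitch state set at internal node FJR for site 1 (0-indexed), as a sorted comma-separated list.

FR@0: {C} ∪ {G} = {C,G} (union, +1)
FJR@0: {C,G} ∩ {G} = {G} (intersection, +0)
CFJR@0: {A} ∪ {G} = {A,G} (union, +1)
FR@1: {A} ∩ {A} = {A} (intersection, +0)
FJR@1: {A} ∪ {C} = {A,C} (union, +1)
CFJR@1: {T} ∪ {A,C} = {A,C,T} (union, +1)
FR@2: {C} ∩ {C} = {C} (intersection, +0)
FJR@2: {C} ∪ {T} = {C,T} (union, +1)
CFJR@2: {T} ∩ {C,T} = {T} (intersection, +0)
FR@3: {C} ∪ {G} = {C,G} (union, +1)
FJR@3: {C,G} ∪ {T} = {C,G,T} (union, +1)
CFJR@3: {T} ∩ {C,G,T} = {T} (intersection, +0)
per-site changes: [2, 2, 1, 2]; total = 7

A,C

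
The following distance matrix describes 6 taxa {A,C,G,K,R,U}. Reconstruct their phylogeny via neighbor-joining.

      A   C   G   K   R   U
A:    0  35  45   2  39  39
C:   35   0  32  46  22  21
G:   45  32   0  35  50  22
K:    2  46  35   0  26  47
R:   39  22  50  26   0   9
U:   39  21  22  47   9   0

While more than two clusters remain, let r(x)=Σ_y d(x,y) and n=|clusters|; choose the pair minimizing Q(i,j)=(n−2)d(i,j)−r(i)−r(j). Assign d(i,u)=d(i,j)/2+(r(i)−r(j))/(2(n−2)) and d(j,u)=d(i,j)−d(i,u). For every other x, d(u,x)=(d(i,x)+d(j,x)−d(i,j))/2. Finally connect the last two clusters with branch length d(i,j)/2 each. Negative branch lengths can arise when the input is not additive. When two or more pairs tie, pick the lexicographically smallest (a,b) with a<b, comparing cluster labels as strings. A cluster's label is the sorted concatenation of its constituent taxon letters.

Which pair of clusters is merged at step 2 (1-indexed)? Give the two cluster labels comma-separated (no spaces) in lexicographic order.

step 1: merge (A,K) at d=2, Q=-308; branch lengths A→3/2, K→1/2; new cluster AK
  updated: d(AK,C)=79/2, d(AK,G)=39, d(AK,R)=63/2, d(AK,U)=42
step 2: merge (R,U) at d=9, Q=-359/2; branch lengths R→91/12, U→17/12; new cluster RU
  updated: d(AK,RU)=129/4, d(C,RU)=17, d(G,RU)=63/2
step 3: merge (AK,G) at d=39, Q=-541/4; branch lengths AK→345/16, G→279/16; new cluster AGK
  updated: d(AGK,C)=65/4, d(AGK,RU)=99/8
step 4: merge (AGK,C) at d=65/4, Q=-365/8; branch lengths AGK→93/16, C→167/16; new cluster ACGK
  updated: d(ACGK,RU)=105/16
step 5: merge (ACGK,RU) at d=105/16; branch lengths ACGK→105/32, RU→105/32; new cluster ACGKRU
final tree: ((((A:3/2,K:1/2):345/16,G:279/16):93/16,C:167/16):105/32,(R:91/12,U:17/12):105/32)
total length: 1165/16

R,U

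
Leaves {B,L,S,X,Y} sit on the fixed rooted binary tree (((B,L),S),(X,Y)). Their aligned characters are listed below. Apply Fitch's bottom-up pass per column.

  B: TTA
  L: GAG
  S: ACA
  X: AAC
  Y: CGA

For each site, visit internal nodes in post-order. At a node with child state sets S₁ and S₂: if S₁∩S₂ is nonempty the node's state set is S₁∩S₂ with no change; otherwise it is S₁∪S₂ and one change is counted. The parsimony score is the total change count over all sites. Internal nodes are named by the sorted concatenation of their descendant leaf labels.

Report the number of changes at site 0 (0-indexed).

[col 0] BL: children B:{T}, L:{G} ∪→ {G,T}; cost 1
[col 0] BLS: children BL:{G,T}, S:{A} ∪→ {A,G,T}; cost 1
[col 0] XY: children X:{A}, Y:{C} ∪→ {A,C}; cost 1
[col 0] BLSXY: children BLS:{A,G,T}, XY:{A,C} ∩→ {A}; cost 0
[col 1] BL: children B:{T}, L:{A} ∪→ {A,T}; cost 1
[col 1] BLS: children BL:{A,T}, S:{C} ∪→ {A,C,T}; cost 1
[col 1] XY: children X:{A}, Y:{G} ∪→ {A,G}; cost 1
[col 1] BLSXY: children BLS:{A,C,T}, XY:{A,G} ∩→ {A}; cost 0
[col 2] BL: children B:{A}, L:{G} ∪→ {A,G}; cost 1
[col 2] BLS: children BL:{A,G}, S:{A} ∩→ {A}; cost 0
[col 2] XY: children X:{C}, Y:{A} ∪→ {A,C}; cost 1
[col 2] BLSXY: children BLS:{A}, XY:{A,C} ∩→ {A}; cost 0
per-site changes: [3, 3, 2]; total = 8

3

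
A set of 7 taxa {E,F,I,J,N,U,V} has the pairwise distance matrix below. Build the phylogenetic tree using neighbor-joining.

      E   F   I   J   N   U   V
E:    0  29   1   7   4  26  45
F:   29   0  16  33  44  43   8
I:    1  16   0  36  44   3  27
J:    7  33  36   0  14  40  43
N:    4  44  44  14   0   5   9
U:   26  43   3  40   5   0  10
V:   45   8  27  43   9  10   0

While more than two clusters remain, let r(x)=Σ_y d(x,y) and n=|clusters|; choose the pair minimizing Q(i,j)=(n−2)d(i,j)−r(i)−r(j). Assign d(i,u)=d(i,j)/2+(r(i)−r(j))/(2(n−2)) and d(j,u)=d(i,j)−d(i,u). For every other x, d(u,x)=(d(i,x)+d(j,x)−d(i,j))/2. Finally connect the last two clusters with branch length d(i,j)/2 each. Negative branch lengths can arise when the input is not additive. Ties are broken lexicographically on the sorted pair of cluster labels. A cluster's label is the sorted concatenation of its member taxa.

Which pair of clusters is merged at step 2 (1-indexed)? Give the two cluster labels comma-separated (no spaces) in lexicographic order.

1. join F+V (d=8, Q=-275) ⇒ FV; edges |F|=71/10, |V|=9/10
  updated: d(E,FV)=33, d(FV,I)=35/2, d(FV,J)=34, d(FV,N)=45/2, d(FV,U)=45/2
2. join I+U (d=3, Q=-186) ⇒ IU; edges |I|=17/8, |U|=7/8
  updated: d(E,IU)=12, d(FV,IU)=37/2, d(IU,J)=73/2, d(IU,N)=23
3. join FV+IU (d=37/2, Q=-285/2) ⇒ FIUV; edges |FV|=49/4, |IU|=25/4
  updated: d(E,FIUV)=53/4, d(FIUV,J)=26, d(FIUV,N)=27/2
4. join E+J (d=7, Q=-229/4) ⇒ EJ; edges |E|=-35/16, |J|=147/16
  updated: d(EJ,FIUV)=129/8, d(EJ,N)=11/2
5. join EJ+FIUV (d=129/8, Q=-281/8) ⇒ EFIJUV; edges |EJ|=65/16, |FIUV|=193/16
  updated: d(EFIJUV,N)=23/16
6. join EFIJUV+N (d=23/16) ⇒ EFIJNUV; edges |EFIJUV|=23/32, |N|=23/32
final tree: (((E:-35/16,J:147/16):65/16,((F:71/10,V:9/10):49/4,(I:17/8,U:7/8):25/4):193/16):23/32,N:23/32)
total length: 865/16

I,U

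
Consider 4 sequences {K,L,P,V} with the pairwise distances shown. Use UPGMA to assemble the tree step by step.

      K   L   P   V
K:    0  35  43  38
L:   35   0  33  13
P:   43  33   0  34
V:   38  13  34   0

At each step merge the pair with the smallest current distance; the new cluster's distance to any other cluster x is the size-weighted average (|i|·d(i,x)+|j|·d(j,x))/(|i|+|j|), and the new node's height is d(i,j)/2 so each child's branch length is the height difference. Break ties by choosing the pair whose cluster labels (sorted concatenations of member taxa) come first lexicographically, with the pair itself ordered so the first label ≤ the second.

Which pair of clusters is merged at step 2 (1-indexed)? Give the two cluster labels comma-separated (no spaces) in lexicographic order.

step 1: merge (L,V) at d=13; branch lengths L→13/2, V→13/2; new cluster LV
  updated: d(K,LV)=73/2, d(LV,P)=67/2
step 2: merge (LV,P) at d=67/2; branch lengths LV→41/4, P→67/4; new cluster LPV
  updated: d(K,LPV)=116/3
step 3: merge (K,LPV) at d=116/3; branch lengths K→58/3, LPV→31/12; new cluster KLPV
final tree: (K:58/3,((L:13/2,V:13/2):41/4,P:67/4):31/12)
total length: 743/12

LV,P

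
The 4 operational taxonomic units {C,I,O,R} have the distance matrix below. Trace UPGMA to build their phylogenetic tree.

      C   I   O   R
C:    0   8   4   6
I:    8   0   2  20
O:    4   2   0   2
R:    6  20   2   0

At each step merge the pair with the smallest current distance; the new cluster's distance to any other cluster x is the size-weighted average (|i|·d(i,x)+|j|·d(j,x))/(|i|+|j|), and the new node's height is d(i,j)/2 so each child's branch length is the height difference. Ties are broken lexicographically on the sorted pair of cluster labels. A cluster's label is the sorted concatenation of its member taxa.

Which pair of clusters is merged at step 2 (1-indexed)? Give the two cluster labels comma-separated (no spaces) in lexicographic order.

C,IO

1. join I+O (d=2) ⇒ IO; edges |I|=1, |O|=1
  updated: d(C,IO)=6, d(IO,R)=11
2. join C+IO (d=6) ⇒ CIO; edges |C|=3, |IO|=2
  updated: d(CIO,R)=28/3
3. join CIO+R (d=28/3) ⇒ CIOR; edges |CIO|=5/3, |R|=14/3
final tree: ((C:3,(I:1,O:1):2):5/3,R:14/3)
total length: 40/3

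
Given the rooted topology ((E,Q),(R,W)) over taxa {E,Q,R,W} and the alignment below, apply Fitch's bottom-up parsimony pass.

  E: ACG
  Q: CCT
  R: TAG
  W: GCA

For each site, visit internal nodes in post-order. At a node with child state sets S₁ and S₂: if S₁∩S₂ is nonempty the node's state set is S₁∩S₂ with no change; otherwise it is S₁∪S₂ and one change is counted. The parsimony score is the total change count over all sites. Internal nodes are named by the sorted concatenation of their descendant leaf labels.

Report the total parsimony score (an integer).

[col 0] EQ: children E:{A}, Q:{C} ∪→ {A,C}; cost 1
[col 0] RW: children R:{T}, W:{G} ∪→ {G,T}; cost 1
[col 0] EQRW: children EQ:{A,C}, RW:{G,T} ∪→ {A,C,G,T}; cost 1
[col 1] EQ: children E:{C}, Q:{C} ∩→ {C}; cost 0
[col 1] RW: children R:{A}, W:{C} ∪→ {A,C}; cost 1
[col 1] EQRW: children EQ:{C}, RW:{A,C} ∩→ {C}; cost 0
[col 2] EQ: children E:{G}, Q:{T} ∪→ {G,T}; cost 1
[col 2] RW: children R:{G}, W:{A} ∪→ {A,G}; cost 1
[col 2] EQRW: children EQ:{G,T}, RW:{A,G} ∩→ {G}; cost 0
per-site changes: [3, 1, 2]; total = 6

6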